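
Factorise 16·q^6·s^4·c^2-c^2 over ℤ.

c^2·(4·q^3·s^2+1)·(4·q^3·s^2-1)

Factor out c^2 first: what remains is 16·q^6·s^4-1.
Recognize a difference of squares with the parts 4·q^3·s^2 and 1.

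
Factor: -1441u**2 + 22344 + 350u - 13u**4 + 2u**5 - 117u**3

Among the possible rational roots, u = -4 is a root, so (u + 4) divides it; the quotient is 2u**4 - 21u**3 - 33u**2 - 1309u + 5586.
Then u = 14 is a root, giving the factor (u - 14) and quotient 2u**3 + 7u**2 + 65u - 399.
Continuing, u = 7/2 is a root, giving the factor (2u - 7) and quotient u**2 + 7u + 57.
The quadratic u**2 + 7u + 57 has discriminant -179 < 0 and is irreducible over ℤ.

(2u - 7)(u + 4)(u - 14)(u**2 + 7u + 57)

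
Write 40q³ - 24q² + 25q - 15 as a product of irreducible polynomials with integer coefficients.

Group as (40q³ + 25q) + (-24q² - 15) = 5q(8q² + 5) - 3(8q² + 5).
Both groups share the factor (8q² + 5).

(5q - 3)(8q² + 5)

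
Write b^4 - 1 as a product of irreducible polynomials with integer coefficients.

Write as (b^2)² − (1)², then factor b^2 - 1 once more.

(b + 1)(b - 1)(b^2 + 1)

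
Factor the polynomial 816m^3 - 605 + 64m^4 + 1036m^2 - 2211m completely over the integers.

(4m + 1)(4m + 11)(4m - 5)(m + 11)

By the rational root theorem, m = -1/4 is a root, so (4m + 1) is a factor; dividing leaves 16m^3 + 200m^2 + 209m - 605.
Continuing, m = -11 is a root, giving the factor (m + 11) and quotient 16m^2 + 24m - 55.
The remaining quadratic factors as (4m + 11)(4m - 5).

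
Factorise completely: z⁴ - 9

Substitute u = z² to get a quadratic in u, then factor.
z² + 3 is irreducible over ℤ (always positive, so no real roots).
z² - 3 is irreducible over ℤ (3 is not a perfect square).

(z² + 3)·(z² - 3)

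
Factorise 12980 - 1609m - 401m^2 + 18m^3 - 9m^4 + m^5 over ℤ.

(m + 5)(m - 11)(m - 4)(m^2 + m + 59)

Testing divisors of the constant over divisors of the leading coefficient, m = -5 is a root, giving the factor (m + 5) and quotient m^4 - 14m^3 + 88m^2 - 841m + 2596.
Next, m = 4 is a root, giving the factor (m - 4) and quotient m^3 - 10m^2 + 48m - 649.
Then m = 11 is a root, so (m - 11) is a factor; dividing leaves m^2 + m + 59.
The quadratic m^2 + m + 59 has discriminant -235 < 0 and is irreducible over ℤ.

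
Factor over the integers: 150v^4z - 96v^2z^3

6v^2z(5v + 4z)(5v - 4z)

Every term has a factor of 6v^2z. Then 25v^2 - 16z^2 = (5v)² − (4z)².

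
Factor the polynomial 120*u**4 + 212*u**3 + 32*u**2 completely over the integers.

Pull out the common factor 4*u**2, then factor the remaining trinomial.

4*u**2*(5*u + 8)*(6*u + 1)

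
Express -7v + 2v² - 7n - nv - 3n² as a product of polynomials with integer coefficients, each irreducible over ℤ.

Group: -3n(n + v) + (2v - 7)(n + v); both groups contain (n + v).

-(3n - 2v + 7)(n + v)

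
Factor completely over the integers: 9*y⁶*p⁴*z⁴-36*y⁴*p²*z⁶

9*p²*y⁴*z⁴*(y*p+2*z)*(y*p-2*z)

Every term has a factor of 9*y⁴*p²*z⁴; factoring it out leaves y²*p²-4*z².
Recognize a difference of squares with the parts y*p and 2*z.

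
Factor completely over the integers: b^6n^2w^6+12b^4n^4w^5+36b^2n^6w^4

b^2n^2w^4(b^2w+6n^2)^2

Pull out the common factor b^2n^2w^4, leaving b^4w^2+12b^2n^2w+36n^4.
Recognize a perfect-square trinomial with the parts b^2w and 6n^2.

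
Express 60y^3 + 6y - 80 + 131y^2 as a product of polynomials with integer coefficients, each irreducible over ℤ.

By the rational root theorem, y = -5/4 is a root, so (4y + 5) is a factor; dividing leaves 15y^2 + 14y - 16.
The remaining quadratic factors as (3y - 2)(5y + 8).

(3y - 2)(4y + 5)(5y + 8)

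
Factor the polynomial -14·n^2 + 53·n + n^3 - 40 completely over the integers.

(n - 1)·(n - 5)·(n - 8)

By the rational root theorem, n = 1 is a root, giving the factor (n - 1) and quotient n^2 - 13·n + 40.
The remaining quadratic factors as (n - 8)(n - 5).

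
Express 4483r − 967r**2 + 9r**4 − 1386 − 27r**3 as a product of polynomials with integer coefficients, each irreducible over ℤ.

(3r − 1)(3r − 14)(r + 11)(r − 9)

Trying the rational-root candidates, r = 9 is a root, giving the factor (r − 9) and quotient 9r**3 + 54r**2 − 481r + 154.
Next, r = −11 is a root, so (r + 11) is a factor; dividing leaves 9r**2 − 45r + 14.
The remaining quadratic factors as (3r − 14)(3r − 1).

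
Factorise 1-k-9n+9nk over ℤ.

(9n-1)(k-1)

Group as (9nk-9n) + (-k+1) = 9n(k-1) - (k-1).
Both groups share the factor (k-1).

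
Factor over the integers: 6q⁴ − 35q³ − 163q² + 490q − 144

(2q + 9)(3q − 1)(q − 2)(q − 8)

Among the possible rational roots, q = −9/2 is a root, so (2q + 9) divides it; the quotient is 3q³ − 31q² + 58q − 16.
Then q = 8 is a root, so (q − 8) is a factor; dividing leaves 3q² − 7q + 2.
The remaining quadratic factors as (3q − 1)(q − 2).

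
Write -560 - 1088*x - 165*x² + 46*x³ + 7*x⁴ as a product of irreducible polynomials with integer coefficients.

Testing divisors of the constant over divisors of the leading coefficient, x = -7 is a root, so (x + 7) is a factor; dividing leaves 7*x³ - 3*x² - 144*x - 80.
Next, x = -4 is a root, so (x + 4) divides it; the quotient is 7*x² - 31*x - 20.
The remaining quadratic factors as (x - 5)(7*x + 4).

(7*x + 4)*(x + 4)*(x + 7)*(x - 5)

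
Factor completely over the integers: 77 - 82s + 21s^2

(3s - 7)(7s - 11)

Need a pair with product 21·77 = 1617 and sum -82: that's -49 and -33.
Split the middle term: 21s^2 - 49s - 33s + 77 = 7s(3s - 7) - 11(3s - 7).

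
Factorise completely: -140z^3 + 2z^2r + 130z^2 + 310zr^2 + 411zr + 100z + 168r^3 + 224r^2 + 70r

Group: 7z(-20z^2 - 34zr - 10z - 14r^2 - 7r) + (-12r - 10)(-20z^2 - 34zr - 10z - 14r^2 - 7r); both groups contain (-20z^2 - 34zr - 10z - 14r^2 - 7r), so (7z - 12r - 10) is a factor with cofactor -20z^2 - 34zr - 10z - 14r^2 - 7r.
The cofactor groups again: -20z^2 - 34zr - 10z - 14r^2 - 7r = -2z(10z + 7r) + (-2r - 1)(10z + 7r); both groups contain (10z + 7r), giving -(2z + 2r + 1)(10z + 7r).

-(7z - 12r - 10)(2z + 2r + 1)(10z + 7r)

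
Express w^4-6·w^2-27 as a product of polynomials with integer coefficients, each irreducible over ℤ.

(w+3)·(w-3)·(w^2+3)

Substitute u = w^2 to get a quadratic in u, then factor.
w^2-9 is a difference of squares.
w^2+3 is irreducible over ℤ (always positive, so no real roots).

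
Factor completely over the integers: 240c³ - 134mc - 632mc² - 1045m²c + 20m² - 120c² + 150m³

(2m - 15c)(15m - 4c + 2)(5m + 4c)

Group: 15m(10m² - 67mc - 60c²) + (-4c + 2)(10m² - 67mc - 60c²); both groups contain (10m² - 67mc - 60c²), so (15m - 4c + 2) is a factor with cofactor 10m² - 67mc - 60c².
The cofactor groups again: 10m² - 67mc - 60c² = 2m(5m + 4c) - 15c(5m + 4c); both groups contain (5m + 4c), giving (2m - 15c)(5m + 4c).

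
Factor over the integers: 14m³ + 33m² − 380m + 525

(2m − 5)(7m − 15)(m + 7)

Among the possible rational roots, m = 5/2 is a root, so (2m − 5) is a factor; dividing leaves 7m² + 34m − 105.
The remaining quadratic factors as (m + 7)(7m − 15).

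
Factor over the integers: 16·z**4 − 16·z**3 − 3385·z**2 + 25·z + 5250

By the rational root theorem, z = −14 is a root, so (z + 14) divides it; the quotient is 16·z**3 − 240·z**2 − 25·z + 375.
Next, z = 15 is a root, so (z − 15) divides it; the quotient is 16·z**2 − 25.
The remaining quadratic factors as (4·z − 5)(4·z + 5).

(4·z + 5)·(4·z − 5)·(z + 14)·(z − 15)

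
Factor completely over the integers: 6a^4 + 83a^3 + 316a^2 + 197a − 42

Among the possible rational roots, a = −6 is a root, giving the factor (a + 6) and quotient 6a^3 + 47a^2 + 34a − 7.
Continuing, a = −7 is a root, giving the factor (a + 7) and quotient 6a^2 + 5a − 1.
The remaining quadratic factors as (a + 1)(6a − 1).

(6a − 1)(a + 1)(a + 6)(a + 7)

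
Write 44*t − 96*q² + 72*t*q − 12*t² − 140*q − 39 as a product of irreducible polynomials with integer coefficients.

Group: −6*t*(2*t − 8*q − 3) + (12*q + 13)*(2*t − 8*q − 3); both groups contain (2*t − 8*q − 3).

−(6*t − 12*q − 13)*(2*t − 8*q − 3)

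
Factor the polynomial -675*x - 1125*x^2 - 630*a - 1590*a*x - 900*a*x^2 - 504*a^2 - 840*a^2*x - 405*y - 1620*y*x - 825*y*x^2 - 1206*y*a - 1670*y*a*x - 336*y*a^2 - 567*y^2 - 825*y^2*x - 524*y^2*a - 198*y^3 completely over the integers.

Group: 2*y*(-99*y^2 - 262*y*a - 165*y*x - 135*y - 168*a^2 - 180*a*x - 210*a - 225*x) + (5*x + 3)*(-99*y^2 - 262*y*a - 165*y*x - 135*y - 168*a^2 - 180*a*x - 210*a - 225*x); both groups contain (-99*y^2 - 262*y*a - 165*y*x - 135*y - 168*a^2 - 180*a*x - 210*a - 225*x), so (2*y + 5*x + 3) is a factor with cofactor -99*y^2 - 262*y*a - 165*y*x - 135*y - 168*a^2 - 180*a*x - 210*a - 225*x.
The cofactor groups again: -99*y^2 - 262*y*a - 165*y*x - 135*y - 168*a^2 - 180*a*x - 210*a - 225*x = -11*y*(9*y + 14*a + 15*x) + (-12*a - 15)*(9*y + 14*a + 15*x); both groups contain (9*y + 14*a + 15*x), giving -(11*y + 12*a + 15)*(9*y + 14*a + 15*x).

-(11*y + 12*a + 15)*(9*y + 14*a + 15*x)*(2*y + 5*x + 3)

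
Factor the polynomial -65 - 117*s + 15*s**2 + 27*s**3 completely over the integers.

Group as (27*s**3 - 117*s) + (15*s**2 - 65) = 9*s*(3*s**2 - 13) + 5*(3*s**2 - 13).
Both groups share the factor (3*s**2 - 13).

(9*s + 5)*(3*s**2 - 13)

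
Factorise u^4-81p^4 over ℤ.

(u-3p)(u+3p)(u^2+9p^2)

Difference of squares twice: with A = u and B = 3p, A⁴ − B⁴ = (A² − B²)(A² + B²), and A² − B² factors again.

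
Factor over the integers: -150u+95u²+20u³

Pull out the common factor 5u, then factor the remaining trinomial.

5u(4u-5)(u+6)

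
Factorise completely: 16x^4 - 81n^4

(2x)⁴ − (3n)⁴ = ((2x)² − (3n)²)((2x)² + (3n)²); the first factor splits again, the second (4x^2 + 9n^2) is irreducible.

(2x - 3n)(2x + 3n)(4x^2 + 9n^2)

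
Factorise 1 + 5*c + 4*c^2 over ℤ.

Need a pair with product 4·1 = 4 and sum 5: that's 4 and 1.
Split the middle term: 4*c^2 + 4*c + c + 1 = 4*c*(c + 1) + (c + 1).

(4*c + 1)*(c + 1)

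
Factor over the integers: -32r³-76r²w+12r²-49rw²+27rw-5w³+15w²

Group: 8r(-4r²-9rw-5w²) + (w-3)(-4r²-9rw-5w²); both groups contain (-4r²-9rw-5w²), so (8r+w-3) is a factor with cofactor -4r²-9rw-5w².
The cofactor groups again: -4r²-9rw-5w² = -4r(r+w) - 5w(r+w); both groups contain (r+w), giving -(4r+5w)(r+w).

-(4r+5w)(8r+w-3)(r+w)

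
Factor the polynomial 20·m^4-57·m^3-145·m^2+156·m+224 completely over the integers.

(4·m+7)·(5·m-8)·(m+1)·(m-4)

Testing divisors of the constant over divisors of the leading coefficient, m = 8/5 is a root, giving the factor (5·m-8) and quotient 4·m^3-5·m^2-37·m-28.
Continuing, m = 4 is a root, so (m-4) is a factor; dividing leaves 4·m^2+11·m+7.
The remaining quadratic factors as (4·m+7)(m+1).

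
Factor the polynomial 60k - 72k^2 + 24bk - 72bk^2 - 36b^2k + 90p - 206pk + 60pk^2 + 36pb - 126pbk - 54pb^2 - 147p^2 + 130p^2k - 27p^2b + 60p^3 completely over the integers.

(5p - 6b - 6)(3p + 2k)(4p + 3b + 6k - 5)

Group: 3p(20p^2 - 9pb + 30pk - 49p - 18b^2 - 36bk + 12b - 36k + 30) + 2k(20p^2 - 9pb + 30pk - 49p - 18b^2 - 36bk + 12b - 36k + 30); both groups contain (20p^2 - 9pb + 30pk - 49p - 18b^2 - 36bk + 12b - 36k + 30), so (3p + 2k) is a factor with cofactor 20p^2 - 9pb + 30pk - 49p - 18b^2 - 36bk + 12b - 36k + 30.
The cofactor groups again: 20p^2 - 9pb + 30pk - 49p - 18b^2 - 36bk + 12b - 36k + 30 = 4p(5p - 6b - 6) + (3b + 6k - 5)(5p - 6b - 6); both groups contain (5p - 6b - 6), giving (4p + 3b + 6k - 5)(5p - 6b - 6).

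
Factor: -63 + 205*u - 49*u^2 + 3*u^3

By the rational root theorem, u = 1/3 is a root, so (3*u - 1) divides it; the quotient is u^2 - 16*u + 63.
The remaining quadratic factors as (u - 9)(u - 7).

(3*u - 1)*(u - 7)*(u - 9)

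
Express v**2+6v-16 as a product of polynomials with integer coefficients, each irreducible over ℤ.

Two integers with product -16 and sum 6 are 8 and -2.

(v+8)(v-2)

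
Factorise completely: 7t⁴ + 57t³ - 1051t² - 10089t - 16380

(7t + 15)(t + 12)(t + 7)(t - 13)

Testing divisors of the constant over divisors of the leading coefficient, t = -15/7 is a root, giving the factor (7t + 15) and quotient t³ + 6t² - 163t - 1092.
Next, t = -12 is a root, so (t + 12) is a factor; dividing leaves t² - 6t - 91.
The remaining quadratic factors as (t - 13)(t + 7).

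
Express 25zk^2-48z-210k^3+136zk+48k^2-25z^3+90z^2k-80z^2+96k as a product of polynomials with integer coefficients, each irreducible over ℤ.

-(5z-15k+12)(z-2k)(5z+7k+4)

Group: 5z(-5z^2+3zk-4z+14k^2+8k) + (-15k+12)(-5z^2+3zk-4z+14k^2+8k); both groups contain (-5z^2+3zk-4z+14k^2+8k), so (5z-15k+12) is a factor with cofactor -5z^2+3zk-4z+14k^2+8k.
The cofactor groups again: -5z^2+3zk-4z+14k^2+8k = -z(5z+7k+4) + 2k(5z+7k+4); both groups contain (5z+7k+4), giving -(z-2k)(5z+7k+4).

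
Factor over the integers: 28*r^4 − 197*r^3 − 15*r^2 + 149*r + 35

(4*r + 1)*(7*r + 5)*(r − 1)*(r − 7)

By the rational root theorem, r = 7 is a root, giving the factor (r − 7) and quotient 28*r^3 − r^2 − 22*r − 5.
Continuing, r = 1 is a root, giving the factor (r − 1) and quotient 28*r^2 + 27*r + 5.
The remaining quadratic factors as (4*r + 1)(7*r + 5).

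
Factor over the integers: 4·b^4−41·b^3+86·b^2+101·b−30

Trying the rational-root candidates, b = 5 is a root, so (b−5) is a factor; dividing leaves 4·b^3−21·b^2−19·b+6.
Then b = 6 is a root, so (b−6) divides it; the quotient is 4·b^2+3·b−1.
The remaining quadratic factors as (4·b−1)(b+1).

(4·b−1)·(b+1)·(b−5)·(b−6)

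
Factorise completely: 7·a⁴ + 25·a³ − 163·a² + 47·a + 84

By the rational root theorem, a = −4/7 is a root, so (7·a + 4) divides it; the quotient is a³ + 3·a² − 25·a + 21.
Then a = 1 is a root, so (a − 1) divides it; the quotient is a² + 4·a − 21.
The remaining quadratic factors as (a + 7)(a − 3).

(7·a + 4)·(a + 7)·(a − 1)·(a − 3)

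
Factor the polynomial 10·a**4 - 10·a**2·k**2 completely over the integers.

10·a**2·(a + k)·(a - k)

Pull out the common factor 10·a**2; a**2 - k**2 is a difference of squares.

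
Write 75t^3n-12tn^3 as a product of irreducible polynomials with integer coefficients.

Pull out the common factor 3tn; 25t^2-4n^2 is a difference of squares.

3nt(5t-2n)(5t+2n)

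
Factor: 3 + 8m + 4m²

(2m + 1)(2m + 3)

Need a pair with product 4·3 = 12 and sum 8: that's 2 and 6.
Split the middle term: 4m² + 2m + 6m + 3 = 2m(2m + 1) + 3(2m + 1).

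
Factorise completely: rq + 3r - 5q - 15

(q + 3)(r - 5)

Group as (rq + 3r) + (-5q - 15) = r(q + 3) - 5(q + 3).
Both groups share the factor (q + 3).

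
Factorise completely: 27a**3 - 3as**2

3a(3a + s)(3a - s)

Factor out 3a, leaving 9a**2 - s**2, which is a difference of two squares.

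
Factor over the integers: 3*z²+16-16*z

Need a pair with product 3·16 = 48 and sum -16: that's -12 and -4.
Split the middle term: 3*z²-12*z - 4*z+16 = 3*z*(z-4) - 4*(z-4).

(3*z-4)*(z-4)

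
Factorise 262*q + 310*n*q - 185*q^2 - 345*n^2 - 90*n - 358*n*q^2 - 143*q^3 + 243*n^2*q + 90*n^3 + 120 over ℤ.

Group: 3*n*(30*n^2 - 29*n*q + 5*n - 13*q^2 - 31*q - 10) + (11*q - 12)*(30*n^2 - 29*n*q + 5*n - 13*q^2 - 31*q - 10); both groups contain (30*n^2 - 29*n*q + 5*n - 13*q^2 - 31*q - 10), so (3*n + 11*q - 12) is a factor with cofactor 30*n^2 - 29*n*q + 5*n - 13*q^2 - 31*q - 10.
The cofactor groups again: 30*n^2 - 29*n*q + 5*n - 13*q^2 - 31*q - 10 = 3*n*(10*n - 13*q - 5) + (q + 2)*(10*n - 13*q - 5); both groups contain (10*n - 13*q - 5), giving (3*n + q + 2)*(10*n - 13*q - 5).

(10*n - 13*q - 5)*(3*n + 11*q - 12)*(3*n + q + 2)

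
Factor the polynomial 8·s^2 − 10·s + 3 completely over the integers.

(2·s − 1)·(4·s − 3)

Need a pair with product 8·3 = 24 and sum −10: that's −6 and −4.
Split the middle term: 8·s^2 − 6·s − 4·s + 3 = 2·s·(4·s − 3) − (4·s − 3).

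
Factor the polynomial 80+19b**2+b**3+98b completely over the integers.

Testing divisors of the constant over divisors of the leading coefficient, b = -8 is a root, so (b+8) divides it; the quotient is b**2+11b+10.
The remaining quadratic factors as (b+10)(b+1).

(b+1)(b+10)(b+8)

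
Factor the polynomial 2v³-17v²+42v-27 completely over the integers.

(2v-9)(v-1)(v-3)

Trying the rational-root candidates, v = 1 is a root, so (v-1) is a factor; dividing leaves 2v²-15v+27.
The remaining quadratic factors as (v-3)(2v-9).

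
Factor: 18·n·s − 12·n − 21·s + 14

(3·s − 2)·(6·n − 7)

Group as (18·n·s − 12·n) + (−21·s + 14) = 6·n·(3·s − 2) − 7·(3·s − 2).
Both groups share the factor (3·s − 2).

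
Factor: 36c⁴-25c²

c²(6c+5)(6c-5)

Factor out c² first: what remains is 36c²-25.
Recognize a difference of squares with the parts 6c and 5.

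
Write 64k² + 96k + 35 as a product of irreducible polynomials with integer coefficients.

Need a pair with product 64·35 = 2240 and sum 96: that's 56 and 40.
Split the middle term: 64k² + 56k + 40k + 35 = 8k(8k + 7) + 5(8k + 7).

(8k + 5)(8k + 7)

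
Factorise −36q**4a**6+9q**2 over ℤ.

−9q**2(2qa**3+1)(2qa**3−1)

Factor out 9q**2 first: what remains is −4q**2a**6+1.
Recognize a difference of squares with the parts 1 and 2qa**3.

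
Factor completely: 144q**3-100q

4q(6q+5)(6q-5)

Factor out 4q, leaving 36q**2-25, which is a difference of two squares.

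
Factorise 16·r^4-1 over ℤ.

(2·r+1)·(2·r-1)·(4·r^2+1)

Difference of squares twice: with A = 2·r and B = 1, A⁴ − B⁴ = (A² − B²)(A² + B²), and A² − B² factors again.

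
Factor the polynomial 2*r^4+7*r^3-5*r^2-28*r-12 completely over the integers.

(2*r+1)*(r+2)*(r+3)*(r-2)

Testing divisors of the constant over divisors of the leading coefficient, r = 2 is a root, so (r-2) divides it; the quotient is 2*r^3+11*r^2+17*r+6.
Then r = -2 is a root, so (r+2) is a factor; dividing leaves 2*r^2+7*r+3.
The remaining quadratic factors as (2*r+1)(r+3).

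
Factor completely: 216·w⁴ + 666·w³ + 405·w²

Pull out the common factor 9·w², then factor the remaining trinomial.

9·w²·(4·w + 9)·(6·w + 5)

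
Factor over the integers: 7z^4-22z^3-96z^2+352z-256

Testing divisors of the constant over divisors of the leading coefficient, z = -4 is a root, giving the factor (z+4) and quotient 7z^3-50z^2+104z-64.
Then z = 4 is a root, so (z-4) is a factor; dividing leaves 7z^2-22z+16.
The remaining quadratic factors as (7z-8)(z-2).

(7z-8)(z+4)(z-2)(z-4)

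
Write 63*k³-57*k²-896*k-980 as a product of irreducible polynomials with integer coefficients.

(3*k+7)*(3*k-14)*(7*k+10)

Among the possible rational roots, k = -10/7 is a root, so (7*k+10) divides it; the quotient is 9*k²-21*k-98.
The remaining quadratic factors as (3*k-14)(3*k+7).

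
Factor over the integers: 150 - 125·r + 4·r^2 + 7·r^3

(7·r - 10)·(r + 5)·(r - 3)

Among the possible rational roots, r = 10/7 is a root, so (7·r - 10) divides it; the quotient is r^2 + 2·r - 15.
The remaining quadratic factors as (r + 5)(r - 3).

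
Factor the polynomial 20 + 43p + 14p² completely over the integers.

(2p + 5)(7p + 4)

Need a pair with product 14·20 = 280 and sum 43: that's 35 and 8.
Split the middle term: 14p² + 35p + 8p + 20 = 7p(2p + 5) + 4(2p + 5).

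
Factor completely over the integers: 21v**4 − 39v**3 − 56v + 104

Group as (21v**4 − 56v) + (−39v**3 + 104) = 7v(3v**3 − 8) − 13(3v**3 − 8).
Both groups share the factor (3v**3 − 8).

(7v − 13)(3v**3 − 8)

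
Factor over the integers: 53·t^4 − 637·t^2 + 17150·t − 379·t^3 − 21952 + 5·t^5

(5·t − 7)·(t + 14)·(t + 7)·(t^2 − 9·t + 32)

By the rational root theorem, t = −14 is a root, so (t + 14) divides it; the quotient is 5·t^4 − 17·t^3 − 141·t^2 + 1337·t − 1568.
Continuing, t = 7/5 is a root, so (5·t − 7) is a factor; dividing leaves t^3 − 2·t^2 − 31·t + 224.
Continuing, t = −7 is a root, so (t + 7) divides it; the quotient is t^2 − 9·t + 32.
The quadratic t^2 − 9·t + 32 has discriminant −47 < 0 and is irreducible over ℤ.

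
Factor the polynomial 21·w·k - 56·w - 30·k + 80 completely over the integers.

(3·k - 8)·(7·w - 10)

Group as (21·w·k - 56·w) + (-30·k + 80) = 7·w·(3·k - 8) - 10·(3·k - 8).
Both groups share the factor (3·k - 8).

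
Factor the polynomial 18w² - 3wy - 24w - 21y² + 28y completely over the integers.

(3w + 3y - 4)(6w - 7y)

Group: 3w(6w - 7y) + (3y - 4)(6w - 7y); both groups contain (6w - 7y).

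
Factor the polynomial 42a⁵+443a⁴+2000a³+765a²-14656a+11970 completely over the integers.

(6a-7)(7a-9)(a+5)(a²+8a+38)

By the rational root theorem, a = 7/6 is a root, so (6a-7) divides it; the quotient is 7a⁴+82a³+429a²+628a-1710.
Next, a = 9/7 is a root, so (7a-9) is a factor; dividing leaves a³+13a²+78a+190.
Continuing, a = -5 is a root, so (a+5) divides it; the quotient is a²+8a+38.
The quadratic a²+8a+38 has discriminant -88 < 0 and is irreducible over ℤ.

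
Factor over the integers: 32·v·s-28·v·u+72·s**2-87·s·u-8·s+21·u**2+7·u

Group: 4·v·(8·s-7·u) + (9·s-3·u-1)·(8·s-7·u); both groups contain (8·s-7·u).

(8·s-7·u)·(4·v+9·s-3·u-1)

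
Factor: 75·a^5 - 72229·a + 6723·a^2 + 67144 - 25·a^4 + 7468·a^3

By the rational root theorem, a = -11/3 is a root, so (3·a + 11) divides it; the quotient is 25·a^4 - 100·a^3 + 2856·a^2 - 8231·a + 6104.
Then a = 7/5 is a root, so (5·a - 7) divides it; the quotient is 5·a^3 - 13·a^2 + 553·a - 872.
Then a = 8/5 is a root, so (5·a - 8) is a factor; dividing leaves a^2 - a + 109.
The quadratic a^2 - a + 109 has discriminant -435 < 0 and is irreducible over ℤ.

(3·a + 11)·(5·a - 7)·(5·a - 8)·(a^2 - a + 109)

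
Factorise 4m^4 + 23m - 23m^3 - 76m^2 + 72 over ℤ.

(4m + 9)(m + 1)(m - 1)(m - 8)

Testing divisors of the constant over divisors of the leading coefficient, m = -1 is a root, so (m + 1) is a factor; dividing leaves 4m^3 - 27m^2 - 49m + 72.
Continuing, m = 1 is a root, giving the factor (m - 1) and quotient 4m^2 - 23m - 72.
The remaining quadratic factors as (4m + 9)(m - 8).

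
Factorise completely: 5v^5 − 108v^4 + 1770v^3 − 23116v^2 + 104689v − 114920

Trying the rational-root candidates, v = 5 is a root, so (v − 5) is a factor; dividing leaves 5v^4 − 83v^3 + 1355v^2 − 16341v + 22984.
Then v = 8/5 is a root, so (5v − 8) is a factor; dividing leaves v^3 − 15v^2 + 247v − 2873.
Next, v = 13 is a root, so (v − 13) is a factor; dividing leaves v^2 − 2v + 221.
The quadratic v^2 − 2v + 221 has discriminant −880 < 0 and is irreducible over ℤ.

(5v − 8)(v − 13)(v − 5)(v^2 − 2v + 221)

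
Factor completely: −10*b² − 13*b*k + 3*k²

Group: −2*b*(5*b − k) − 3*k*(5*b − k); both groups contain (5*b − k).

−(2*b + 3*k)*(5*b − k)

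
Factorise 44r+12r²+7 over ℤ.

Need a pair with product 12·7 = 84 and sum 44: that's 42 and 2.
Split the middle term: 12r²+42r + 2r+7 = 6r(2r+7) + (2r+7).

(2r+7)(6r+1)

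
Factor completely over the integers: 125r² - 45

Factor out 5, leaving 25r² - 9, which is a difference of two squares.

5(5r + 3)(5r - 3)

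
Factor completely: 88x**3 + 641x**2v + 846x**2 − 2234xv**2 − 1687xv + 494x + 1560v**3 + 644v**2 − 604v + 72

Group: 8x(11x**2 + 98xv + 103x − 120v**2 − 68v + 36) + (−13v + 2)(11x**2 + 98xv + 103x − 120v**2 − 68v + 36); both groups contain (11x**2 + 98xv + 103x − 120v**2 − 68v + 36), so (8x − 13v + 2) is a factor with cofactor 11x**2 + 98xv + 103x − 120v**2 − 68v + 36.
The cofactor groups again: 11x**2 + 98xv + 103x − 120v**2 − 68v + 36 = x(11x − 12v + 4) + (10v + 9)(11x − 12v + 4); both groups contain (11x − 12v + 4), giving (x + 10v + 9)(11x − 12v + 4).

(11x − 12v + 4)(8x − 13v + 2)(x + 10v + 9)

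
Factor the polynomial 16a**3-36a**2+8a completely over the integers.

4a(4a-1)(a-2)

Pull out the common factor 4a, then factor the remaining trinomial.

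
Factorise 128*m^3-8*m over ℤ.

Factor out 8*m, leaving 16*m^2-1, which is a difference of two squares.

8*m*(4*m+1)*(4*m-1)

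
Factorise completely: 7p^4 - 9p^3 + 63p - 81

(7p - 9)(p^3 + 9)

Group as (7p^4 + 63p) + (-9p^3 - 81) = 7p(p^3 + 9) - 9(p^3 + 9).
Both groups share the factor (p^3 + 9).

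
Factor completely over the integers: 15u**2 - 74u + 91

Need a pair with product 15·91 = 1365 and sum -74: that's -35 and -39.
Split the middle term: 15u**2 - 35u - 39u + 91 = 5u(3u - 7) - 13(3u - 7).

(3u - 7)(5u - 13)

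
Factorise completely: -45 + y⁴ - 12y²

Substitute u = y² to get a quadratic in u, then factor.
y² + 3 is irreducible over ℤ (always positive, so no real roots).
y² - 15 is irreducible over ℤ (15 is not a perfect square).

(y² + 3)(y² - 15)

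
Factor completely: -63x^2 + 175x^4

7x^2(5x + 3)(5x - 3)

Pull out the common factor 7x^2; 25x^2 - 9 is a difference of squares.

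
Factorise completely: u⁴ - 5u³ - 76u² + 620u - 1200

Among the possible rational roots, u = 4 is a root, giving the factor (u - 4) and quotient u³ - u² - 80u + 300.
Continuing, u = -10 is a root, so (u + 10) is a factor; dividing leaves u² - 11u + 30.
The remaining quadratic factors as (u - 5)(u - 6).

(u + 10)(u - 4)(u - 5)(u - 6)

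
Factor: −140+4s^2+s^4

Substitute u = s^2 to get a quadratic in u, then factor.
s^2−10 is irreducible over ℤ (10 is not a perfect square).
s^2+14 is irreducible over ℤ (always positive, so no real roots).

(s^2+14)(s^2−10)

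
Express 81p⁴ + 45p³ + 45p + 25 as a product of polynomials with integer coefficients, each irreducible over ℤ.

Group as (81p⁴ + 45p) + (45p³ + 25) = 9p(9p³ + 5) + 5(9p³ + 5).
Both groups share the factor (9p³ + 5).

(9p + 5)(9p³ + 5)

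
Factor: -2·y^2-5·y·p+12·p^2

Group: -y·(2·y-3·p) - 4·p·(2·y-3·p); both groups contain (2·y-3·p).

-(2·y-3·p)·(y+4·p)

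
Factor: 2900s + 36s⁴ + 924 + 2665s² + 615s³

(3s + 14)(3s + 2)(4s + 3)(s + 11)

By the rational root theorem, s = -2/3 is a root, giving the factor (3s + 2) and quotient 12s³ + 197s² + 757s + 462.
Then s = -3/4 is a root, so (4s + 3) is a factor; dividing leaves 3s² + 47s + 154.
The remaining quadratic factors as (s + 11)(3s + 14).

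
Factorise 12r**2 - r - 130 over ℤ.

(3r - 10)(4r + 13)

Need a pair with product 12·(-130) = -1560 and sum -1: that's 39 and -40.
Split the middle term: 12r**2 + 39r - 40r - 130 = 3r(4r + 13) - 10(4r + 13).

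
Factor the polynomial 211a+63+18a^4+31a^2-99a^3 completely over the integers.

By the rational root theorem, a = -1 is a root, giving the factor (a+1) and quotient 18a^3-117a^2+148a+63.
Next, a = 7/3 is a root, so (3a-7) is a factor; dividing leaves 6a^2-25a-9.
The remaining quadratic factors as (3a+1)(2a-9).

(2a-9)(3a+1)(3a-7)(a+1)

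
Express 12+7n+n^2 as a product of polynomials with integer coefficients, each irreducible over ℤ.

Two integers with product 12 and sum 7 are 4 and 3.

(n+3)(n+4)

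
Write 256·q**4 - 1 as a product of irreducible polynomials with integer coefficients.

(4·q + 1)·(4·q - 1)·(16·q**2 + 1)

Write as (16·q**2)² − (1)², then factor 16·q**2 - 1 once more.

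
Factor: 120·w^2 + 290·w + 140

Pull out the common factor 10, then factor the remaining trinomial.

10·(3·w + 2)·(4·w + 7)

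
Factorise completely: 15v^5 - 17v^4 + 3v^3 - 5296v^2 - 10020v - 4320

By the rational root theorem, v = 8 is a root, so (v - 8) divides it; the quotient is 15v^4 + 103v^3 + 827v^2 + 1320v + 540.
Continuing, v = -6/5 is a root, so (5v + 6) is a factor; dividing leaves 3v^3 + 17v^2 + 145v + 90.
Continuing, v = -2/3 is a root, so (3v + 2) divides it; the quotient is v^2 + 5v + 45.
The quadratic v^2 + 5v + 45 has discriminant -155 < 0 and is irreducible over ℤ.

(3v + 2)(5v + 6)(v - 8)(v^2 + 5v + 45)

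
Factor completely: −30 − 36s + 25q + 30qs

Group as (30qs + 25q) + (−36s − 30) = 5q(6s + 5) − 6(6s + 5).
Both groups share the factor (6s + 5).

(5q − 6)(6s + 5)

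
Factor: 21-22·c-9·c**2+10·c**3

(2·c+3)·(5·c-7)·(c-1)

By the rational root theorem, c = -3/2 is a root, giving the factor (2·c+3) and quotient 5·c**2-12·c+7.
The remaining quadratic factors as (c-1)(5·c-7).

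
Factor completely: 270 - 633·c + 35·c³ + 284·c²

(5·c - 3)·(7·c - 9)·(c + 10)

By the rational root theorem, c = 3/5 is a root, so (5·c - 3) is a factor; dividing leaves 7·c² + 61·c - 90.
The remaining quadratic factors as (7·c - 9)(c + 10).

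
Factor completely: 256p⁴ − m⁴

(4p)⁴ − (m)⁴ = ((4p)² − (m)²)((4p)² + (m)²); the first factor splits again, the second (16p² + m²) is irreducible.

(4p − m)(4p + m)(16p² + m²)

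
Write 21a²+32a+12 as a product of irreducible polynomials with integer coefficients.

(3a+2)(7a+6)

Need a pair with product 21·12 = 252 and sum 32: that's 14 and 18.
Split the middle term: 21a²+14a + 18a+12 = 7a(3a+2) + 6(3a+2).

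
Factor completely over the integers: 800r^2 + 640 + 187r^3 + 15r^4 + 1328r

Trying the rational-root candidates, r = −5 is a root, so (r + 5) divides it; the quotient is 15r^3 + 112r^2 + 240r + 128.
Next, r = −8/3 is a root, so (3r + 8) is a factor; dividing leaves 5r^2 + 24r + 16.
The remaining quadratic factors as (5r + 4)(r + 4).

(3r + 8)(5r + 4)(r + 4)(r + 5)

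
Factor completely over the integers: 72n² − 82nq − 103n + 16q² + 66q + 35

(8n − 2q − 7)(9n − 8q − 5)

Group: 9n(8n − 2q − 7) + (−8q − 5)(8n − 2q − 7); both groups contain (8n − 2q − 7).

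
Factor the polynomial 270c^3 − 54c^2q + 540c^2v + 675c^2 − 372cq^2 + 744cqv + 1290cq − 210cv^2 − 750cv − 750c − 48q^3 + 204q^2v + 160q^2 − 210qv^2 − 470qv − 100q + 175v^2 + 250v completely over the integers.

Group: 3c(90c^2 + 102cq − 30cv − 75c + 12q^2 − 30qv − 10q + 25v) + (−4q + 7v + 10)(90c^2 + 102cq − 30cv − 75c + 12q^2 − 30qv − 10q + 25v); both groups contain (90c^2 + 102cq − 30cv − 75c + 12q^2 − 30qv − 10q + 25v), so (3c − 4q + 7v + 10) is a factor with cofactor 90c^2 + 102cq − 30cv − 75c + 12q^2 − 30qv − 10q + 25v.
The cofactor groups again: 90c^2 + 102cq − 30cv − 75c + 12q^2 − 30qv − 10q + 25v = 6c(15c + 2q − 5v) + (6q − 5)(15c + 2q − 5v); both groups contain (15c + 2q − 5v), giving (6c + 6q − 5)(15c + 2q − 5v).

(15c + 2q − 5v)(3c − 4q + 7v + 10)(6c + 6q − 5)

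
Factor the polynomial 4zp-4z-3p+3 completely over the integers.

Group as (4zp-4z) + (-3p+3) = 4z(p-1) - 3(p-1).
Both groups share the factor (p-1).

(4z-3)(p-1)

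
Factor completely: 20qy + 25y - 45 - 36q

(4q + 5)(5y - 9)

Group as (20qy - 36q) + (25y - 45) = 4q(5y - 9) + 5(5y - 9).
Both groups share the factor (5y - 9).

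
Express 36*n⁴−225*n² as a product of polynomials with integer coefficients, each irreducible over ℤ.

Factor out 9*n², leaving 4*n²−25, which is a difference of two squares.

9*n²*(2*n+5)*(2*n−5)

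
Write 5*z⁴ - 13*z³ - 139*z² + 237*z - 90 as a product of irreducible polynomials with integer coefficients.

Trying the rational-root candidates, z = 6 is a root, giving the factor (z - 6) and quotient 5*z³ + 17*z² - 37*z + 15.
Next, z = 1 is a root, giving the factor (z - 1) and quotient 5*z² + 22*z - 15.
The remaining quadratic factors as (5*z - 3)(z + 5).

(5*z - 3)*(z + 5)*(z - 1)*(z - 6)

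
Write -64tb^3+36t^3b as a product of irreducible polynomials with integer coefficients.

Pull out the common factor 4tb; 9t^2-16b^2 is a difference of squares.

4bt(3t-4b)(3t+4b)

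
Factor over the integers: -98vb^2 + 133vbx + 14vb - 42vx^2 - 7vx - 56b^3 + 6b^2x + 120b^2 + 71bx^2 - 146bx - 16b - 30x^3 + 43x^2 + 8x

-(2b - x)(7v + 4b + 5x - 8)(7b - 6x - 1)

Group: 2b(-49vb + 42vx + 7v - 28b^2 - 11bx + 60b + 30x^2 - 43x - 8) - x(-49vb + 42vx + 7v - 28b^2 - 11bx + 60b + 30x^2 - 43x - 8); both groups contain (-49vb + 42vx + 7v - 28b^2 - 11bx + 60b + 30x^2 - 43x - 8), so (2b - x) is a factor with cofactor -49vb + 42vx + 7v - 28b^2 - 11bx + 60b + 30x^2 - 43x - 8.
The cofactor groups again: -49vb + 42vx + 7v - 28b^2 - 11bx + 60b + 30x^2 - 43x - 8 = -7v(7b - 6x - 1) + (-4b - 5x + 8)(7b - 6x - 1); both groups contain (7b - 6x - 1), giving -(7v + 4b + 5x - 8)(7b - 6x - 1).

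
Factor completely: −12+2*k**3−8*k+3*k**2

Among the possible rational roots, k = 2 is a root, so (k−2) divides it; the quotient is 2*k**2+7*k+6.
The remaining quadratic factors as (k+2)(2*k+3).

(2*k+3)*(k+2)*(k−2)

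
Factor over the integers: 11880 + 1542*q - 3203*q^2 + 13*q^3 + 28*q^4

Testing divisors of the constant over divisors of the leading coefficient, q = -12/7 is a root, giving the factor (7*q + 12) and quotient 4*q^3 - 5*q^2 - 449*q + 990.
Next, q = 9/4 is a root, so (4*q - 9) is a factor; dividing leaves q^2 + q - 110.
The remaining quadratic factors as (q + 11)(q - 10).

(4*q - 9)*(7*q + 12)*(q + 11)*(q - 10)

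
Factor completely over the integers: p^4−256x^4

(p+4x)(p−4x)(p^2+16x^2)

Difference of squares twice: with A = p and B = 4x, A⁴ − B⁴ = (A² − B²)(A² + B²), and A² − B² factors again.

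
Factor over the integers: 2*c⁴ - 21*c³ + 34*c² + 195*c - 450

(2*c - 5)*(c + 3)*(c - 5)*(c - 6)

Among the possible rational roots, c = -3 is a root, so (c + 3) is a factor; dividing leaves 2*c³ - 27*c² + 115*c - 150.
Continuing, c = 5 is a root, so (c - 5) is a factor; dividing leaves 2*c² - 17*c + 30.
The remaining quadratic factors as (c - 6)(2*c - 5).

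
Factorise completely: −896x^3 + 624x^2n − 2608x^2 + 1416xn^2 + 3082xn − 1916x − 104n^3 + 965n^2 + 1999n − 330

Group: 8x(−112x^2 + 190xn − 116x − 13n^2 + 145n − 22) + (8n + 15)(−112x^2 + 190xn − 116x − 13n^2 + 145n − 22); both groups contain (−112x^2 + 190xn − 116x − 13n^2 + 145n − 22), so (8x + 8n + 15) is a factor with cofactor −112x^2 + 190xn − 116x − 13n^2 + 145n − 22.
The cofactor groups again: −112x^2 + 190xn − 116x − 13n^2 + 145n − 22 = −14x(8x − 13n + 2) + (n − 11)(8x − 13n + 2); both groups contain (8x − 13n + 2), giving −(14x − n + 11)(8x − 13n + 2).

−(8x − 13n + 2)(14x − n + 11)(8x + 8n + 15)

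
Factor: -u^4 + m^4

(m + u)·(m - u)·(m^2 + u^2)

(m)⁴ − (u)⁴ = ((m)² − (u)²)((m)² + (u)²); the first factor splits again, the second (m^2 + u^2) is irreducible.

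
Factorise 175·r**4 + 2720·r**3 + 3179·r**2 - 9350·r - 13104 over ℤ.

(5·r + 8)·(5·r + 9)·(7·r - 13)·(r + 14)

By the rational root theorem, r = -9/5 is a root, giving the factor (5·r + 9) and quotient 35·r**3 + 481·r**2 - 230·r - 1456.
Then r = 13/7 is a root, giving the factor (7·r - 13) and quotient 5·r**2 + 78·r + 112.
The remaining quadratic factors as (5·r + 8)(r + 14).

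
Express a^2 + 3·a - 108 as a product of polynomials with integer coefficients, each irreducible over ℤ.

Two integers with product -108 and sum 3 are -9 and 12.

(a + 12)·(a - 9)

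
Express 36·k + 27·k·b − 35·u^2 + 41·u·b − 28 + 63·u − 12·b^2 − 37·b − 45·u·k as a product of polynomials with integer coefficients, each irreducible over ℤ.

Group: −7·u·(5·u − 3·b − 4) + (−9·k + 4·b + 7)·(5·u − 3·b − 4); both groups contain (5·u − 3·b − 4).

−(5·u − 3·b − 4)·(7·u + 9·k − 4·b − 7)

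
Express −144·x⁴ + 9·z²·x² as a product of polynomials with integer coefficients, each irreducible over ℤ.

9·x²·(z − 4·x)·(z + 4·x)

Factor out 9·x², leaving z² − 16·x², which is a difference of two squares.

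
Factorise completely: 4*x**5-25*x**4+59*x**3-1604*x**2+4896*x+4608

(4*x+3)*(x-4)*(x-8)*(x**2+5*x+48)

Among the possible rational roots, x = 8 is a root, so (x-8) divides it; the quotient is 4*x**4+7*x**3+115*x**2-684*x-576.
Next, x = -3/4 is a root, giving the factor (4*x+3) and quotient x**3+x**2+28*x-192.
Next, x = 4 is a root, giving the factor (x-4) and quotient x**2+5*x+48.
The quadratic x**2+5*x+48 has discriminant -167 < 0 and is irreducible over ℤ.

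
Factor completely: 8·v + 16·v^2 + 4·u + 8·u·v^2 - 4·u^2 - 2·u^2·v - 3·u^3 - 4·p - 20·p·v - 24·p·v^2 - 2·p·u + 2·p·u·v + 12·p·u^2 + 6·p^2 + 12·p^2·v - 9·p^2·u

-(3·p - u - 2)·(3·u - 4·v - 2)·(p - u - 2·v)

Group: 3·u·(-3·p^2 + 4·p·u + 6·p·v + 2·p - u^2 - 2·u·v - 2·u - 4·v) + (-4·v - 2)·(-3·p^2 + 4·p·u + 6·p·v + 2·p - u^2 - 2·u·v - 2·u - 4·v); both groups contain (-3·p^2 + 4·p·u + 6·p·v + 2·p - u^2 - 2·u·v - 2·u - 4·v), so (3·u - 4·v - 2) is a factor with cofactor -3·p^2 + 4·p·u + 6·p·v + 2·p - u^2 - 2·u·v - 2·u - 4·v.
The cofactor groups again: -3·p^2 + 4·p·u + 6·p·v + 2·p - u^2 - 2·u·v - 2·u - 4·v = -p·(3·p - u - 2) + (u + 2·v)·(3·p - u - 2); both groups contain (3·p - u - 2), giving -(p - u - 2·v)·(3·p - u - 2).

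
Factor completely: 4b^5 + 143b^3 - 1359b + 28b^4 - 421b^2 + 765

(2b + 5)(2b - 1)(b - 3)(b^2 + 8b + 51)

Trying the rational-root candidates, b = -5/2 is a root, giving the factor (2b + 5) and quotient 2b^4 + 9b^3 + 49b^2 - 333b + 153.
Continuing, b = 1/2 is a root, so (2b - 1) is a factor; dividing leaves b^3 + 5b^2 + 27b - 153.
Continuing, b = 3 is a root, giving the factor (b - 3) and quotient b^2 + 8b + 51.
The quadratic b^2 + 8b + 51 has discriminant -140 < 0 and is irreducible over ℤ.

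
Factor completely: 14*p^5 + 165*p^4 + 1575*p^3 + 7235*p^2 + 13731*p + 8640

Among the possible rational roots, p = -3 is a root, giving the factor (p + 3) and quotient 14*p^4 + 123*p^3 + 1206*p^2 + 3617*p + 2880.
Then p = -9/7 is a root, so (7*p + 9) is a factor; dividing leaves 2*p^3 + 15*p^2 + 153*p + 320.
Then p = -5/2 is a root, so (2*p + 5) is a factor; dividing leaves p^2 + 5*p + 64.
The quadratic p^2 + 5*p + 64 has discriminant -231 < 0 and is irreducible over ℤ.

(2*p + 5)*(7*p + 9)*(p + 3)*(p^2 + 5*p + 64)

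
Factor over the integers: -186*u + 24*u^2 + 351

3*(2*u - 9)*(4*u - 13)

Pull out the common factor 3, then factor the remaining trinomial.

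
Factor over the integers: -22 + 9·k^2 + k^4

Substitute u = k^2 to get a quadratic in u, then factor.
k^2 - 2 is irreducible over ℤ (2 is not a perfect square).
k^2 + 11 is irreducible over ℤ (always positive, so no real roots).

(k^2 + 11)·(k^2 - 2)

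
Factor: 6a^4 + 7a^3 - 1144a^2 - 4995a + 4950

Among the possible rational roots, a = -6 is a root, so (a + 6) is a factor; dividing leaves 6a^3 - 29a^2 - 970a + 825.
Continuing, a = 15 is a root, so (a - 15) is a factor; dividing leaves 6a^2 + 61a - 55.
The remaining quadratic factors as (6a - 5)(a + 11).

(6a - 5)(a + 11)(a + 6)(a - 15)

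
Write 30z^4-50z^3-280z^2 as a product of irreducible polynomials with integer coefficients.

Pull out the common factor 10z^2, then factor the remaining trinomial.

10z^2(3z+7)(z-4)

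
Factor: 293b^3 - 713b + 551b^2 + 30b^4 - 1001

By the rational root theorem, b = -11/3 is a root, so (3b + 11) is a factor; dividing leaves 10b^3 + 61b^2 - 40b - 91.
Next, b = 7/5 is a root, so (5b - 7) is a factor; dividing leaves 2b^2 + 15b + 13.
The remaining quadratic factors as (2b + 13)(b + 1).

(2b + 13)(3b + 11)(5b - 7)(b + 1)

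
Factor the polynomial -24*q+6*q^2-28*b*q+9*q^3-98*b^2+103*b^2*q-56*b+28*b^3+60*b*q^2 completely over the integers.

(4*b+q+2)*(7*b+3*q)*(b+3*q-4)

Group: 4*b*(7*b^2+24*b*q-28*b+9*q^2-12*q) + (q+2)*(7*b^2+24*b*q-28*b+9*q^2-12*q); both groups contain (7*b^2+24*b*q-28*b+9*q^2-12*q), so (4*b+q+2) is a factor with cofactor 7*b^2+24*b*q-28*b+9*q^2-12*q.
The cofactor groups again: 7*b^2+24*b*q-28*b+9*q^2-12*q = 7*b*(b+3*q-4) + 3*q*(b+3*q-4); both groups contain (b+3*q-4), giving (7*b+3*q)*(b+3*q-4).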